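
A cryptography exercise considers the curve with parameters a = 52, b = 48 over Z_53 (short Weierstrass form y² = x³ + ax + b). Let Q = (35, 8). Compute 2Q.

tangent at (35, 8): λ = (3·35² + 52)/(2·8) ≡ 17/16. 16⁻¹ ≡ 10 (mod 53), so λ ≡ 17·10 ≡ 11.
  x = λ² - 35 - 35 = 121 - 70 ≡ 51; y = λ·(35 - 51) - 8 ≡ 28. → (51, 28)

(51, 28)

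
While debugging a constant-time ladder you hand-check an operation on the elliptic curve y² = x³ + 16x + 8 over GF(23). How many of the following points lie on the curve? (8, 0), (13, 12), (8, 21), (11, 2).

(8, 0): 0² ≡ 0, rhs ≡ 4 → off.
(13, 12): 12² ≡ 6, rhs ≡ 21 → off.
(8, 21): 21² ≡ 4, rhs ≡ 4 → on.
(11, 2): 2² ≡ 4, rhs ≡ 20 → off.

1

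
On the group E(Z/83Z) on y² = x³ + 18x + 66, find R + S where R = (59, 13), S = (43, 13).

(59, 13) + (43, 13). λ = (13 - 13)/(43 - 59) ≡ 0/67 mod 83. 67⁻¹ ≡ 57 (mod 83) since 67·57 = 3819 ≡ 1, so λ ≡ 0.
  x = λ² - 59 - 43 = 0 - 102 ≡ 64; y = λ·(59 - 64) - 13 ≡ 70. → (64, 70)

(64, 70)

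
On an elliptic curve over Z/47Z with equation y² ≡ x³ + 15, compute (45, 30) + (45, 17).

The two points share x = 45 and their y-coordinates satisfy 30 + 17 ≡ 0 (mod 47), so they are inverses. Their sum is ∞.

O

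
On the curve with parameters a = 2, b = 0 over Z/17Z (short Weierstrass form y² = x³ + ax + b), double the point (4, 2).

(8, 16)

tangent at (4, 2): λ = (3·4² + 2)/(2·2) ≡ 16/4. 4⁻¹ ≡ 13 (mod 17) since 4·13 = 52 ≡ 1, so λ ≡ 16·13 ≡ 4.
  x = λ² - 4 - 4 = 16 - 8 ≡ 8; y = λ·(4 - 8) - 2 ≡ 16. → (8, 16)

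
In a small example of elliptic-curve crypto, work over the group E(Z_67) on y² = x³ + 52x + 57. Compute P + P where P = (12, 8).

(41, 36)

tangent at (12, 8): λ = (3·12² + 52)/(2·8) ≡ 15/16. 16⁻¹ ≡ 21 (mod 67), so λ ≡ 15·21 ≡ 47.
  x = λ² - 12 - 12 = 2209 - 24 ≡ 41; y = λ·(12 - 41) - 8 ≡ 36. → (41, 36)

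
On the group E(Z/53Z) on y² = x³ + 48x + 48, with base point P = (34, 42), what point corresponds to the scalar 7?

Double-and-add on 7 = (111)₂. Start with P = (34, 42) for the leading 1-bit.
double: tangent at (34, 42): λ = (3·34² + 48)/(2·42) ≡ 18/31. 31⁻¹ ≡ 12 (mod 53), so λ ≡ 18·12 ≡ 4.
  x = λ² - 34 - 34 = 16 - 68 ≡ 1; y = λ·(34 - 1) - 42 ≡ 37. → (1, 37)
add P: (1, 37) + (34, 42). λ = (42 - 37)/(34 - 1) ≡ 5/33 mod 53. 33⁻¹ ≡ 45 (mod 53), so λ ≡ 13.
  x = λ² - 1 - 34 = 169 - 35 ≡ 28; y = λ·(1 - 28) - 37 ≡ 36. → (28, 36)
double: tangent at (28, 36): λ = (3·28² + 48)/(2·36) ≡ 15/19. 19⁻¹ ≡ 14 (mod 53) since 19·14 = 266 ≡ 1, so λ ≡ 15·14 ≡ 51.
  x = λ² - 28 - 28 = 2601 - 56 ≡ 1; y = λ·(28 - 1) - 36 ≡ 16. → (1, 16)
add P: (1, 16) + (34, 42). λ = (42 - 16)/(34 - 1) ≡ 26/33 mod 53. 33⁻¹ ≡ 45 (mod 53), so λ ≡ 4.
  x = λ² - 1 - 34 = 16 - 35 ≡ 34; y = λ·(1 - 34) - 16 ≡ 11. → (34, 11)

(34, 11)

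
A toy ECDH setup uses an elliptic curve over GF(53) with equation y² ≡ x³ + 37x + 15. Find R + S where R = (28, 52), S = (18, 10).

(31, 52)

(28, 52) + (18, 10). λ = (10 - 52)/(18 - 28) ≡ 11/43 mod 53. 43⁻¹ ≡ 37 (mod 53), so λ ≡ 36.
  x = λ² - 28 - 18 = 1296 - 46 ≡ 31; y = λ·(28 - 31) - 52 ≡ 52. → (31, 52)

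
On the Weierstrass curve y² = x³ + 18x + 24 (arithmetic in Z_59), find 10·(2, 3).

Write P = (2, 3).
Double-and-add on 10 = (1010)₂. Start with P = (2, 3) for the leading 1-bit.
double: tangent at (2, 3): λ = (3·2² + 18)/(2·3) ≡ 30/6. 6⁻¹ ≡ 10 (mod 59), so λ ≡ 30·10 ≡ 5.
  x = λ² - 2 - 2 = 25 - 4 ≡ 21; y = λ·(2 - 21) - 3 ≡ 20. → (21, 20)
double: tangent at (21, 20): λ = (3·21² + 18)/(2·20) ≡ 43/40. 40⁻¹ ≡ 31 (mod 59), so λ ≡ 43·31 ≡ 35.
  x = λ² - 21 - 21 = 1225 - 42 ≡ 3; y = λ·(21 - 3) - 20 ≡ 20. → (3, 20)
add P: (3, 20) + (2, 3). λ = (3 - 20)/(2 - 3) ≡ 42/58 mod 59. 58⁻¹ ≡ 58 (mod 59) since 58·58 = 3364 ≡ 1, so λ ≡ 17.
  x = λ² - 3 - 2 = 289 - 5 ≡ 48; y = λ·(3 - 48) - 20 ≡ 41. → (48, 41)
double: tangent at (48, 41): λ = (3·48² + 18)/(2·41) ≡ 27/23. 23⁻¹ ≡ 18 (mod 59) since 23·18 = 414 ≡ 1, so λ ≡ 27·18 ≡ 14.
  x = λ² - 48 - 48 = 196 - 96 ≡ 41; y = λ·(48 - 41) - 41 ≡ 57. → (41, 57)

(41, 57)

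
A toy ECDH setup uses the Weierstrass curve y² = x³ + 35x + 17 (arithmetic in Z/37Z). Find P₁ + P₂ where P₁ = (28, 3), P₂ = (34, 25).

(28, 3) + (34, 25). λ = (25 - 3)/(34 - 28) ≡ 22/6 mod 37. 6⁻¹ ≡ 31 (mod 37), so λ ≡ 16.
  x = λ² - 28 - 34 = 256 - 62 ≡ 9; y = λ·(28 - 9) - 3 ≡ 5. → (9, 5)

(9, 5)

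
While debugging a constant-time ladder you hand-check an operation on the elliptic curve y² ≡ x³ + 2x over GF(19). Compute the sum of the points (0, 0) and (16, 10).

(12, 2)

(0, 0) + (16, 10). λ = (10 - 0)/(16 - 0) ≡ 10/16 mod 19. 16⁻¹ ≡ 6 (mod 19) since 16·6 = 96 ≡ 1, so λ ≡ 3.
  x = λ² - 0 - 16 = 9 - 16 ≡ 12; y = λ·(0 - 12) - 0 ≡ 2. → (12, 2)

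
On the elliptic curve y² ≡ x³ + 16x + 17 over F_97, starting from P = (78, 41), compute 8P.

Repeated addition: build up to 8P.
2P: tangent at (78, 41): λ = (3·78² + 16)/(2·41) ≡ 32/82. 82⁻¹ ≡ 84 (mod 97), so λ ≡ 32·84 ≡ 69.
  x = λ² - 78 - 78 = 4761 - 156 ≡ 46; y = λ·(78 - 46) - 41 ≡ 33. → (46, 33)
3P: (46, 33) + (78, 41). λ = (41 - 33)/(78 - 46) ≡ 8/32 mod 97. 32⁻¹ ≡ 94 (mod 97) since 32·94 = 3008 ≡ 1, so λ ≡ 73.
  x = λ² - 46 - 78 = 5329 - 124 ≡ 64; y = λ·(46 - 64) - 33 ≡ 11. → (64, 11)
4P: (64, 11) + (78, 41). λ = (41 - 11)/(78 - 64) ≡ 30/14 mod 97. 14⁻¹ ≡ 7 (mod 97) since 14·7 = 98 ≡ 1, so λ ≡ 16.
  x = λ² - 64 - 78 = 256 - 142 ≡ 17; y = λ·(64 - 17) - 11 ≡ 62. → (17, 62)
5P: (17, 62) + (78, 41). λ = (41 - 62)/(78 - 17) ≡ 76/61 mod 97. 61⁻¹ ≡ 35 (mod 97), so λ ≡ 41.
  x = λ² - 17 - 78 = 1681 - 95 ≡ 34; y = λ·(17 - 34) - 62 ≡ 17. → (34, 17)
6P: (34, 17) + (78, 41). λ = (41 - 17)/(78 - 34) ≡ 24/44 mod 97. 44⁻¹ ≡ 86 (mod 97), so λ ≡ 27.
  x = λ² - 34 - 78 = 729 - 112 ≡ 35; y = λ·(34 - 35) - 17 ≡ 53. → (35, 53)
7P: (35, 53) + (78, 41). λ = (41 - 53)/(78 - 35) ≡ 85/43 mod 97. 43⁻¹ ≡ 88 (mod 97), so λ ≡ 11.
  x = λ² - 35 - 78 = 121 - 113 ≡ 8; y = λ·(35 - 8) - 53 ≡ 50. → (8, 50)
8P: (8, 50) + (78, 41). λ = (41 - 50)/(78 - 8) ≡ 88/70 mod 97. 70⁻¹ ≡ 79 (mod 97), so λ ≡ 65.
  x = λ² - 8 - 78 = 4225 - 86 ≡ 65; y = λ·(8 - 65) - 50 ≡ 28. → (65, 28)

(65, 28)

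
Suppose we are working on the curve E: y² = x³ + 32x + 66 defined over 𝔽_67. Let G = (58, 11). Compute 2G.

(57, 35)

tangent at (58, 11): λ = (3·58² + 32)/(2·11) ≡ 7/22. 22⁻¹ ≡ 64 (mod 67), so λ ≡ 7·64 ≡ 46.
  x = λ² - 58 - 58 = 2116 - 116 ≡ 57; y = λ·(58 - 57) - 11 ≡ 35. → (57, 35)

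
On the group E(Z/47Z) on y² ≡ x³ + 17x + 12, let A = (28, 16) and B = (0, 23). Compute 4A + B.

First 4A:
Repeated addition: build up to 4A.
2A: tangent at (28, 16): λ = (3·28² + 17)/(2·16) ≡ 19/32. 32⁻¹ ≡ 25 (mod 47) since 32·25 = 800 ≡ 1, so λ ≡ 19·25 ≡ 5.
  x = λ² - 28 - 28 = 25 - 56 ≡ 16; y = λ·(28 - 16) - 16 ≡ 44. → (16, 44)
3A: (16, 44) + (28, 16). λ = (16 - 44)/(28 - 16) ≡ 19/12 mod 47. 12⁻¹ ≡ 4 (mod 47) since 12·4 = 48 ≡ 1, so λ ≡ 29.
  x = λ² - 16 - 28 = 841 - 44 ≡ 45; y = λ·(16 - 45) - 44 ≡ 8. → (45, 8)
4A: (45, 8) + (28, 16). λ = (16 - 8)/(28 - 45) ≡ 8/30 mod 47. 30⁻¹ ≡ 11 (mod 47), so λ ≡ 41.
  x = λ² - 45 - 28 = 1681 - 73 ≡ 10; y = λ·(45 - 10) - 8 ≡ 17. → (10, 17)
4A = (10, 17).
Finally 4A + B:
(10, 17) + (0, 23). λ = (23 - 17)/(0 - 10) ≡ 6/37 mod 47. 37⁻¹ ≡ 14 (mod 47), so λ ≡ 37.
  x = λ² - 10 - 0 = 1369 - 10 ≡ 43; y = λ·(10 - 43) - 17 ≡ 31. → (43, 31)

(43, 31)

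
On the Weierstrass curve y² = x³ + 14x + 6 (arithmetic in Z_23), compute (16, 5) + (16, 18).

O

The two points share x = 16 and their y-coordinates satisfy 5 + 18 ≡ 0 (mod 23), so they are inverses. Their sum is the point at infinity.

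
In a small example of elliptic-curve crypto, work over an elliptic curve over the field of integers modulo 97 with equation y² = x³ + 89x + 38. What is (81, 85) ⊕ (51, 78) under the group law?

(71, 79)

(81, 85) + (51, 78). λ = (78 - 85)/(51 - 81) ≡ 90/67 mod 97. 67⁻¹ ≡ 42 (mod 97) since 67·42 = 2814 ≡ 1, so λ ≡ 94.
  x = λ² - 81 - 51 = 8836 - 132 ≡ 71; y = λ·(81 - 71) - 85 ≡ 79. → (71, 79)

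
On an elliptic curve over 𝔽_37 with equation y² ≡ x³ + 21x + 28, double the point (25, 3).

(17, 9)

tangent at (25, 3): λ = (3·25² + 21)/(2·3) ≡ 9/6. 6⁻¹ ≡ 31 (mod 37) since 6·31 = 186 ≡ 1, so λ ≡ 9·31 ≡ 20.
  x = λ² - 25 - 25 = 400 - 50 ≡ 17; y = λ·(25 - 17) - 3 ≡ 9. → (17, 9)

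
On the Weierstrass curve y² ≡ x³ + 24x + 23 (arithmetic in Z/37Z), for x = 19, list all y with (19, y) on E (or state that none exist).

x³ + 24x + 23 = 7338 ≡ 12 (mod 37).
Square roots of 12 mod 37: 7 and 30 (since 7² = 49 ≡ 12).

7, 30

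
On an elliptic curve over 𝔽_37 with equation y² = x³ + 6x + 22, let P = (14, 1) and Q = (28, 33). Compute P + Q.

(14, 1) + (28, 33). λ = (33 - 1)/(28 - 14) ≡ 32/14 mod 37. 14⁻¹ ≡ 8 (mod 37) since 14·8 = 112 ≡ 1, so λ ≡ 34.
  x = λ² - 14 - 28 = 1156 - 42 ≡ 4; y = λ·(14 - 4) - 1 ≡ 6. → (4, 6)

(4, 6)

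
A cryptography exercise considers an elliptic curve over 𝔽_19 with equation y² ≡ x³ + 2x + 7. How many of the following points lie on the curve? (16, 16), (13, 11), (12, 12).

2

(16, 16): 16² ≡ 9, rhs ≡ 12 → off.
(13, 11): 11² ≡ 7, rhs ≡ 7 → on.
(12, 12): 12² ≡ 11, rhs ≡ 11 → on.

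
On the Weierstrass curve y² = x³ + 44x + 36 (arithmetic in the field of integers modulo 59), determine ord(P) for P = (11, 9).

2P: tangent at (11, 9): λ = (3·11² + 44)/(2·9) ≡ 53/18. 18⁻¹ ≡ 23 (mod 59) since 18·23 = 414 ≡ 1, so λ ≡ 53·23 ≡ 39.
  x = λ² - 11 - 11 = 1521 - 22 ≡ 24; y = λ·(11 - 24) - 9 ≡ 15. → (24, 15)
3P: (24, 15) + (11, 9). λ = (9 - 15)/(11 - 24) ≡ 53/46 mod 59. 46⁻¹ ≡ 9 (mod 59) since 46·9 = 414 ≡ 1, so λ ≡ 5.
  x = λ² - 24 - 11 = 25 - 35 ≡ 49; y = λ·(24 - 49) - 15 ≡ 37. → (49, 37)
4P: (49, 37) + (11, 9). λ = (9 - 37)/(11 - 49) ≡ 31/21 mod 59. 21⁻¹ ≡ 45 (mod 59), so λ ≡ 38.
  x = λ² - 49 - 11 = 1444 - 60 ≡ 27; y = λ·(49 - 27) - 37 ≡ 32. → (27, 32)
5P: (27, 32) + (11, 9). λ = (9 - 32)/(11 - 27) ≡ 36/43 mod 59. 43⁻¹ ≡ 11 (mod 59) since 43·11 = 473 ≡ 1, so λ ≡ 42.
  x = λ² - 27 - 11 = 1764 - 38 ≡ 15; y = λ·(27 - 15) - 32 ≡ 0. → (15, 0)
6P: (15, 0) + (11, 9). λ = (9 - 0)/(11 - 15) ≡ 9/55 mod 59. 55⁻¹ ≡ 44 (mod 59), so λ ≡ 42.
  x = λ² - 15 - 11 = 1764 - 26 ≡ 27; y = λ·(15 - 27) - 0 ≡ 27. → (27, 27)
7P: (27, 27) + (11, 9). λ = (9 - 27)/(11 - 27) ≡ 41/43 mod 59. 43⁻¹ ≡ 11 (mod 59), so λ ≡ 38.
  x = λ² - 27 - 11 = 1444 - 38 ≡ 49; y = λ·(27 - 49) - 27 ≡ 22. → (49, 22)
8P: (49, 22) + (11, 9). λ = (9 - 22)/(11 - 49) ≡ 46/21 mod 59. 21⁻¹ ≡ 45 (mod 59), so λ ≡ 5.
  x = λ² - 49 - 11 = 25 - 60 ≡ 24; y = λ·(49 - 24) - 22 ≡ 44. → (24, 44)
9P: (24, 44) + (11, 9). λ = (9 - 44)/(11 - 24) ≡ 24/46 mod 59. 46⁻¹ ≡ 9 (mod 59) since 46·9 = 414 ≡ 1, so λ ≡ 39.
  x = λ² - 24 - 11 = 1521 - 35 ≡ 11; y = λ·(24 - 11) - 44 ≡ 50. → (11, 50)
10P: (11, 50) + (11, 9): same x and y₁ ≡ -y₂, so the sum is O.
10P = O, so the order is 10.

10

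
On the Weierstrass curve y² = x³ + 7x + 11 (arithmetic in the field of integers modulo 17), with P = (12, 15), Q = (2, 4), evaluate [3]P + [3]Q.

First 3P:
Repeated addition: build up to 3P.
2P: tangent at (12, 15): λ = (3·12² + 7)/(2·15) ≡ 14/13. 13⁻¹ ≡ 4 (mod 17), so λ ≡ 14·4 ≡ 5.
  x = λ² - 12 - 12 = 25 - 24 ≡ 1; y = λ·(12 - 1) - 15 ≡ 6. → (1, 6)
3P: (1, 6) + (12, 15). λ = (15 - 6)/(12 - 1) ≡ 9/11 mod 17. 11⁻¹ ≡ 14 (mod 17), so λ ≡ 7.
  x = λ² - 1 - 12 = 49 - 13 ≡ 2; y = λ·(1 - 2) - 6 ≡ 4. → (2, 4)
3P = (2, 4).
Next 3Q:
Repeated addition: build up to 3Q.
2Q: tangent at (2, 4): λ = (3·2² + 7)/(2·4) ≡ 2/8. 8⁻¹ ≡ 15 (mod 17) since 8·15 = 120 ≡ 1, so λ ≡ 2·15 ≡ 13.
  x = λ² - 2 - 2 = 169 - 4 ≡ 12; y = λ·(2 - 12) - 4 ≡ 2. → (12, 2)
3Q: (12, 2) + (2, 4). λ = (4 - 2)/(2 - 12) ≡ 2/7 mod 17. 7⁻¹ ≡ 5 (mod 17), so λ ≡ 10.
  x = λ² - 12 - 2 = 100 - 14 ≡ 1; y = λ·(12 - 1) - 2 ≡ 6. → (1, 6)
3Q = (1, 6).
Finally 3P + 3Q:
(2, 4) + (1, 6). λ = (6 - 4)/(1 - 2) ≡ 2/16 mod 17. 16⁻¹ ≡ 16 (mod 17) since 16·16 = 256 ≡ 1, so λ ≡ 15.
  x = λ² - 2 - 1 = 225 - 3 ≡ 1; y = λ·(2 - 1) - 4 ≡ 11. → (1, 11)

(1, 11)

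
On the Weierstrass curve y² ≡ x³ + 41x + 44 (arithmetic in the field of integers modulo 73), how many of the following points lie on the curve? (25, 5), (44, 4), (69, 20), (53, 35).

3

(25, 5): 5² ≡ 25, rhs ≡ 50 → off.
(44, 4): 4² ≡ 16, rhs ≡ 16 → on.
(69, 20): 20² ≡ 35, rhs ≡ 35 → on.
(53, 35): 35² ≡ 57, rhs ≡ 57 → on.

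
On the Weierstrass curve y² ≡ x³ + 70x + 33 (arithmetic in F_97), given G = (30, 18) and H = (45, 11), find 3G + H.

First 3G:
Repeated addition: build up to 3G.
2G: tangent at (30, 18): λ = (3·30² + 70)/(2·18) ≡ 54/36. 36⁻¹ ≡ 62 (mod 97) since 36·62 = 2232 ≡ 1, so λ ≡ 54·62 ≡ 50.
  x = λ² - 30 - 30 = 2500 - 60 ≡ 15; y = λ·(30 - 15) - 18 ≡ 53. → (15, 53)
3G: (15, 53) + (30, 18). λ = (18 - 53)/(30 - 15) ≡ 62/15 mod 97. 15⁻¹ ≡ 13 (mod 97), so λ ≡ 30.
  x = λ² - 15 - 30 = 900 - 45 ≡ 79; y = λ·(15 - 79) - 53 ≡ 64. → (79, 64)
3G = (79, 64).
Finally 3G + H:
(79, 64) + (45, 11). λ = (11 - 64)/(45 - 79) ≡ 44/63 mod 97. 63⁻¹ ≡ 77 (mod 97), so λ ≡ 90.
  x = λ² - 79 - 45 = 8100 - 124 ≡ 22; y = λ·(79 - 22) - 64 ≡ 22. → (22, 22)

(22, 22)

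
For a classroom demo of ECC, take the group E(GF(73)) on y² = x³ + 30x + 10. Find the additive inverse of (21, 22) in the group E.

(21, 51)

-(21, 22) = (21, -22 mod 73) = (21, 51).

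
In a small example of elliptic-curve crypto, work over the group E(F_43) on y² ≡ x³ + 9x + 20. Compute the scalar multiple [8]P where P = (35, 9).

(9, 20)

Repeated addition: build up to 8P.
2P: tangent at (35, 9): λ = (3·35² + 9)/(2·9) ≡ 29/18. 18⁻¹ ≡ 12 (mod 43), so λ ≡ 29·12 ≡ 4.
  x = λ² - 35 - 35 = 16 - 70 ≡ 32; y = λ·(35 - 32) - 9 ≡ 3. → (32, 3)
3P: (32, 3) + (35, 9). λ = (9 - 3)/(35 - 32) ≡ 6/3 mod 43. 3⁻¹ ≡ 29 (mod 43), so λ ≡ 2.
  x = λ² - 32 - 35 = 4 - 67 ≡ 23; y = λ·(32 - 23) - 3 ≡ 15. → (23, 15)
4P: (23, 15) + (35, 9). λ = (9 - 15)/(35 - 23) ≡ 37/12 mod 43. 12⁻¹ ≡ 18 (mod 43), so λ ≡ 21.
  x = λ² - 23 - 35 = 441 - 58 ≡ 39; y = λ·(23 - 39) - 15 ≡ 36. → (39, 36)
5P: (39, 36) + (35, 9). λ = (9 - 36)/(35 - 39) ≡ 16/39 mod 43. 39⁻¹ ≡ 32 (mod 43) since 39·32 = 1248 ≡ 1, so λ ≡ 39.
  x = λ² - 39 - 35 = 1521 - 74 ≡ 28; y = λ·(39 - 28) - 36 ≡ 6. → (28, 6)
6P: (28, 6) + (35, 9). λ = (9 - 6)/(35 - 28) ≡ 3/7 mod 43. 7⁻¹ ≡ 37 (mod 43) since 7·37 = 259 ≡ 1, so λ ≡ 25.
  x = λ² - 28 - 35 = 625 - 63 ≡ 3; y = λ·(28 - 3) - 6 ≡ 17. → (3, 17)
7P: (3, 17) + (35, 9). λ = (9 - 17)/(35 - 3) ≡ 35/32 mod 43. 32⁻¹ ≡ 39 (mod 43), so λ ≡ 32.
  x = λ² - 3 - 35 = 1024 - 38 ≡ 40; y = λ·(3 - 40) - 17 ≡ 3. → (40, 3)
8P: (40, 3) + (35, 9). λ = (9 - 3)/(35 - 40) ≡ 6/38 mod 43. 38⁻¹ ≡ 17 (mod 43) since 38·17 = 646 ≡ 1, so λ ≡ 16.
  x = λ² - 40 - 35 = 256 - 75 ≡ 9; y = λ·(40 - 9) - 3 ≡ 20. → (9, 20)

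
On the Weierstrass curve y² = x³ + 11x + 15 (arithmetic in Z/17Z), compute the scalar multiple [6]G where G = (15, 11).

Double-and-add on 6 = (110)₂. Start with G = (15, 11) for the leading 1-bit.
double: tangent at (15, 11): λ = (3·15² + 11)/(2·11) ≡ 6/5. 5⁻¹ ≡ 7 (mod 17) since 5·7 = 35 ≡ 1, so λ ≡ 6·7 ≡ 8.
  x = λ² - 15 - 15 = 64 - 30 ≡ 0; y = λ·(15 - 0) - 11 ≡ 7. → (0, 7)
add G: (0, 7) + (15, 11). λ = (11 - 7)/(15 - 0) ≡ 4/15 mod 17. 15⁻¹ ≡ 8 (mod 17), so λ ≡ 15.
  x = λ² - 0 - 15 = 225 - 15 ≡ 6; y = λ·(0 - 6) - 7 ≡ 5. → (6, 5)
double: tangent at (6, 5): λ = (3·6² + 11)/(2·5) ≡ 0/10. 10⁻¹ ≡ 12 (mod 17), so λ ≡ 0·12 ≡ 0.
  x = λ² - 6 - 6 = 0 - 12 ≡ 5; y = λ·(6 - 5) - 5 ≡ 12. → (5, 12)

(5, 12)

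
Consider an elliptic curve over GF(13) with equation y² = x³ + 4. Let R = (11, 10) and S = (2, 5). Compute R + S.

(11, 10) + (2, 5). λ = (5 - 10)/(2 - 11) ≡ 8/4 mod 13. 4⁻¹ ≡ 10 (mod 13), so λ ≡ 2.
  x = λ² - 11 - 2 = 4 - 13 ≡ 4; y = λ·(11 - 4) - 10 ≡ 4. → (4, 4)

(4, 4)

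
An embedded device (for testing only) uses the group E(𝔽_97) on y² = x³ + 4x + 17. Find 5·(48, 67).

(26, 25)

Write P = (48, 67).
Double-and-add on 5 = (101)₂. Start with P = (48, 67) for the leading 1-bit.
double: tangent at (48, 67): λ = (3·48² + 4)/(2·67) ≡ 29/37. 37⁻¹ ≡ 21 (mod 97), so λ ≡ 29·21 ≡ 27.
  x = λ² - 48 - 48 = 729 - 96 ≡ 51; y = λ·(48 - 51) - 67 ≡ 46. → (51, 46)
double: tangent at (51, 46): λ = (3·51² + 4)/(2·46) ≡ 47/92. 92⁻¹ ≡ 58 (mod 97), so λ ≡ 47·58 ≡ 10.
  x = λ² - 51 - 51 = 100 - 102 ≡ 95; y = λ·(51 - 95) - 46 ≡ 96. → (95, 96)
add P: (95, 96) + (48, 67). λ = (67 - 96)/(48 - 95) ≡ 68/50 mod 97. 50⁻¹ ≡ 33 (mod 97), so λ ≡ 13.
  x = λ² - 95 - 48 = 169 - 143 ≡ 26; y = λ·(95 - 26) - 96 ≡ 25. → (26, 25)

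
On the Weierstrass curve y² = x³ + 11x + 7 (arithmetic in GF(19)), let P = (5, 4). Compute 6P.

(12, 10)

Repeated addition: build up to 6P.
2P: tangent at (5, 4): λ = (3·5² + 11)/(2·4) ≡ 10/8. 8⁻¹ ≡ 12 (mod 19), so λ ≡ 10·12 ≡ 6.
  x = λ² - 5 - 5 = 36 - 10 ≡ 7; y = λ·(5 - 7) - 4 ≡ 3. → (7, 3)
3P: (7, 3) + (5, 4). λ = (4 - 3)/(5 - 7) ≡ 1/17 mod 19. 17⁻¹ ≡ 9 (mod 19) since 17·9 = 153 ≡ 1, so λ ≡ 9.
  x = λ² - 7 - 5 = 81 - 12 ≡ 12; y = λ·(7 - 12) - 3 ≡ 9. → (12, 9)
4P: (12, 9) + (5, 4). λ = (4 - 9)/(5 - 12) ≡ 14/12 mod 19. 12⁻¹ ≡ 8 (mod 19), so λ ≡ 17.
  x = λ² - 12 - 5 = 289 - 17 ≡ 6; y = λ·(12 - 6) - 9 ≡ 17. → (6, 17)
5P: (6, 17) + (5, 4). λ = (4 - 17)/(5 - 6) ≡ 6/18 mod 19. 18⁻¹ ≡ 18 (mod 19) since 18·18 = 324 ≡ 1, so λ ≡ 13.
  x = λ² - 6 - 5 = 169 - 11 ≡ 6; y = λ·(6 - 6) - 17 ≡ 2. → (6, 2)
6P: (6, 2) + (5, 4). λ = (4 - 2)/(5 - 6) ≡ 2/18 mod 19. 18⁻¹ ≡ 18 (mod 19), so λ ≡ 17.
  x = λ² - 6 - 5 = 289 - 11 ≡ 12; y = λ·(6 - 12) - 2 ≡ 10. → (12, 10)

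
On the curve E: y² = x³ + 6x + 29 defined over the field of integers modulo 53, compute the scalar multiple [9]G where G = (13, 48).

Repeated addition: build up to 9G.
2G: tangent at (13, 48): λ = (3·13² + 6)/(2·48) ≡ 36/43. 43⁻¹ ≡ 37 (mod 53) since 43·37 = 1591 ≡ 1, so λ ≡ 36·37 ≡ 7.
  x = λ² - 13 - 13 = 49 - 26 ≡ 23; y = λ·(13 - 23) - 48 ≡ 41. → (23, 41)
3G: (23, 41) + (13, 48). λ = (48 - 41)/(13 - 23) ≡ 7/43 mod 53. 43⁻¹ ≡ 37 (mod 53), so λ ≡ 47.
  x = λ² - 23 - 13 = 2209 - 36 ≡ 0; y = λ·(23 - 0) - 41 ≡ 33. → (0, 33)
4G: (0, 33) + (13, 48). λ = (48 - 33)/(13 - 0) ≡ 15/13 mod 53. 13⁻¹ ≡ 49 (mod 53), so λ ≡ 46.
  x = λ² - 0 - 13 = 2116 - 13 ≡ 36; y = λ·(0 - 36) - 33 ≡ 7. → (36, 7)
5G: (36, 7) + (13, 48). λ = (48 - 7)/(13 - 36) ≡ 41/30 mod 53. 30⁻¹ ≡ 23 (mod 53), so λ ≡ 42.
  x = λ² - 36 - 13 = 1764 - 49 ≡ 19; y = λ·(36 - 19) - 7 ≡ 18. → (19, 18)
6G: (19, 18) + (13, 48). λ = (48 - 18)/(13 - 19) ≡ 30/47 mod 53. 47⁻¹ ≡ 44 (mod 53) since 47·44 = 2068 ≡ 1, so λ ≡ 48.
  x = λ² - 19 - 13 = 2304 - 32 ≡ 46; y = λ·(19 - 46) - 18 ≡ 11. → (46, 11)
7G: (46, 11) + (13, 48). λ = (48 - 11)/(13 - 46) ≡ 37/20 mod 53. 20⁻¹ ≡ 8 (mod 53), so λ ≡ 31.
  x = λ² - 46 - 13 = 961 - 59 ≡ 1; y = λ·(46 - 1) - 11 ≡ 6. → (1, 6)
8G: (1, 6) + (13, 48). λ = (48 - 6)/(13 - 1) ≡ 42/12 mod 53. 12⁻¹ ≡ 31 (mod 53) since 12·31 = 372 ≡ 1, so λ ≡ 30.
  x = λ² - 1 - 13 = 900 - 14 ≡ 38; y = λ·(1 - 38) - 6 ≡ 50. → (38, 50)
9G: (38, 50) + (13, 48). λ = (48 - 50)/(13 - 38) ≡ 51/28 mod 53. 28⁻¹ ≡ 36 (mod 53), so λ ≡ 34.
  x = λ² - 38 - 13 = 1156 - 51 ≡ 45; y = λ·(38 - 45) - 50 ≡ 30. → (45, 30)

(45, 30)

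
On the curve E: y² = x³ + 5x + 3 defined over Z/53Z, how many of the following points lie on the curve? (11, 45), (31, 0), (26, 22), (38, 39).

(11, 45): 45² ≡ 11, rhs ≡ 11 → on.
(31, 0): 0² ≡ 0, rhs ≡ 4 → off.
(26, 22): 22² ≡ 7, rhs ≡ 7 → on.
(38, 39): 39² ≡ 37, rhs ≡ 51 → off.

2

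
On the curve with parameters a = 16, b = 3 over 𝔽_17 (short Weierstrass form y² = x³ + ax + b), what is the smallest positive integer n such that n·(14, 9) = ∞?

2P: tangent at (14, 9): λ = (3·14² + 16)/(2·9) ≡ 9/1. 1⁻¹ ≡ 1 (mod 17), so λ ≡ 9·1 ≡ 9.
  x = λ² - 14 - 14 = 81 - 28 ≡ 2; y = λ·(14 - 2) - 9 ≡ 14. → (2, 14)
3P: (2, 14) + (14, 9). λ = (9 - 14)/(14 - 2) ≡ 12/12 mod 17. 12⁻¹ ≡ 10 (mod 17), so λ ≡ 1.
  x = λ² - 2 - 14 = 1 - 16 ≡ 2; y = λ·(2 - 2) - 14 ≡ 3. → (2, 3)
4P: (2, 3) + (14, 9). λ = (9 - 3)/(14 - 2) ≡ 6/12 mod 17. 12⁻¹ ≡ 10 (mod 17) since 12·10 = 120 ≡ 1, so λ ≡ 9.
  x = λ² - 2 - 14 = 81 - 16 ≡ 14; y = λ·(2 - 14) - 3 ≡ 8. → (14, 8)
5P: (14, 8) + (14, 9): same x and y₁ ≡ -y₂, so the sum is ∞.
5P = ∞, so the order is 5.

5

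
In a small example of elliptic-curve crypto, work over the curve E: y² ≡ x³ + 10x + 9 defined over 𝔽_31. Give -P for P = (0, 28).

-(0, 28) = (0, -28 mod 31) = (0, 3).

(0, 3)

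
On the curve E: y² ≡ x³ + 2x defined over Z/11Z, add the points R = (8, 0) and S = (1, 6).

(8, 0) + (1, 6). λ = (6 - 0)/(1 - 8) ≡ 6/4 mod 11. 4⁻¹ ≡ 3 (mod 11) since 4·3 = 12 ≡ 1, so λ ≡ 7.
  x = λ² - 8 - 1 = 49 - 9 ≡ 7; y = λ·(8 - 7) - 0 ≡ 7. → (7, 7)

(7, 7)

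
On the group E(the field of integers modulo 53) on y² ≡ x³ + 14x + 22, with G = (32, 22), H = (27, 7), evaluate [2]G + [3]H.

First 2G:
Repeated addition: build up to 2G.
2G: tangent at (32, 22): λ = (3·32² + 14)/(2·22) ≡ 12/44. 44⁻¹ ≡ 47 (mod 53), so λ ≡ 12·47 ≡ 34.
  x = λ² - 32 - 32 = 1156 - 64 ≡ 32; y = λ·(32 - 32) - 22 ≡ 31. → (32, 31)
2G = (32, 31).
Next 3H:
Repeated addition: build up to 3H.
2H: tangent at (27, 7): λ = (3·27² + 14)/(2·7) ≡ 28/14. 14⁻¹ ≡ 19 (mod 53), so λ ≡ 28·19 ≡ 2.
  x = λ² - 27 - 27 = 4 - 54 ≡ 3; y = λ·(27 - 3) - 7 ≡ 41. → (3, 41)
3H: (3, 41) + (27, 7). λ = (7 - 41)/(27 - 3) ≡ 19/24 mod 53. 24⁻¹ ≡ 42 (mod 53) since 24·42 = 1008 ≡ 1, so λ ≡ 3.
  x = λ² - 3 - 27 = 9 - 30 ≡ 32; y = λ·(3 - 32) - 41 ≡ 31. → (32, 31)
3H = (32, 31).
Finally 2G + 3H:
tangent at (32, 31): λ = (3·32² + 14)/(2·31) ≡ 12/9. 9⁻¹ ≡ 6 (mod 53) since 9·6 = 54 ≡ 1, so λ ≡ 12·6 ≡ 19.
  x = λ² - 32 - 32 = 361 - 64 ≡ 32; y = λ·(32 - 32) - 31 ≡ 22. → (32, 22)

(32, 22)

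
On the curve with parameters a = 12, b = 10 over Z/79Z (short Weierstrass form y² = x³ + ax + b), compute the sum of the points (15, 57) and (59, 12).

(26, 53)

(15, 57) + (59, 12). λ = (12 - 57)/(59 - 15) ≡ 34/44 mod 79. 44⁻¹ ≡ 9 (mod 79) since 44·9 = 396 ≡ 1, so λ ≡ 69.
  x = λ² - 15 - 59 = 4761 - 74 ≡ 26; y = λ·(15 - 26) - 57 ≡ 53. → (26, 53)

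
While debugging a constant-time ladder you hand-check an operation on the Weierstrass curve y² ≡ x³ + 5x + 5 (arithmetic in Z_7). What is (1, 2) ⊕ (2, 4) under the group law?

(1, 2) + (2, 4). λ = (4 - 2)/(2 - 1) ≡ 2/1 mod 7. 1⁻¹ ≡ 1 (mod 7) since 1·1 = 1 ≡ 1, so λ ≡ 2.
  x = λ² - 1 - 2 = 4 - 3 ≡ 1; y = λ·(1 - 1) - 2 ≡ 5. → (1, 5)

(1, 5)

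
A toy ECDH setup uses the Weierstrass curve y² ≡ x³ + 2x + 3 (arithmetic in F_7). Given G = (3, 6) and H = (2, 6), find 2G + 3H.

First 2G:
Repeated addition: build up to 2G.
2G: tangent at (3, 6): λ = (3·3² + 2)/(2·6) ≡ 1/5. 5⁻¹ ≡ 3 (mod 7), so λ ≡ 1·3 ≡ 3.
  x = λ² - 3 - 3 = 9 - 6 ≡ 3; y = λ·(3 - 3) - 6 ≡ 1. → (3, 1)
2G = (3, 1).
Next 3H:
Repeated addition: build up to 3H.
2H: tangent at (2, 6): λ = (3·2² + 2)/(2·6) ≡ 0/5. 5⁻¹ ≡ 3 (mod 7), so λ ≡ 0·3 ≡ 0.
  x = λ² - 2 - 2 = 0 - 4 ≡ 3; y = λ·(2 - 3) - 6 ≡ 1. → (3, 1)
3H: (3, 1) + (2, 6). λ = (6 - 1)/(2 - 3) ≡ 5/6 mod 7. 6⁻¹ ≡ 6 (mod 7), so λ ≡ 2.
  x = λ² - 3 - 2 = 4 - 5 ≡ 6; y = λ·(3 - 6) - 1 ≡ 0. → (6, 0)
3H = (6, 0).
Finally 2G + 3H:
(3, 1) + (6, 0). λ = (0 - 1)/(6 - 3) ≡ 6/3 mod 7. 3⁻¹ ≡ 5 (mod 7), so λ ≡ 2.
  x = λ² - 3 - 6 = 4 - 9 ≡ 2; y = λ·(3 - 2) - 1 ≡ 1. → (2, 1)

(2, 1)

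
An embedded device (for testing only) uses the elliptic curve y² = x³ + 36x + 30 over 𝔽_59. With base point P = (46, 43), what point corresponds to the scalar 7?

(54, 16)

Double-and-add on 7 = (111)₂. Start with P = (46, 43) for the leading 1-bit.
double: tangent at (46, 43): λ = (3·46² + 36)/(2·43) ≡ 12/27. 27⁻¹ ≡ 35 (mod 59), so λ ≡ 12·35 ≡ 7.
  x = λ² - 46 - 46 = 49 - 92 ≡ 16; y = λ·(46 - 16) - 43 ≡ 49. → (16, 49)
add P: (16, 49) + (46, 43). λ = (43 - 49)/(46 - 16) ≡ 53/30 mod 59. 30⁻¹ ≡ 2 (mod 59), so λ ≡ 47.
  x = λ² - 16 - 46 = 2209 - 62 ≡ 23; y = λ·(16 - 23) - 49 ≡ 35. → (23, 35)
double: tangent at (23, 35): λ = (3·23² + 36)/(2·35) ≡ 30/11. 11⁻¹ ≡ 43 (mod 59), so λ ≡ 30·43 ≡ 51.
  x = λ² - 23 - 23 = 2601 - 46 ≡ 18; y = λ·(23 - 18) - 35 ≡ 43. → (18, 43)
add P: (18, 43) + (46, 43). λ = (43 - 43)/(46 - 18) ≡ 0/28 mod 59. 28⁻¹ ≡ 19 (mod 59), so λ ≡ 0.
  x = λ² - 18 - 46 = 0 - 64 ≡ 54; y = λ·(18 - 54) - 43 ≡ 16. → (54, 16)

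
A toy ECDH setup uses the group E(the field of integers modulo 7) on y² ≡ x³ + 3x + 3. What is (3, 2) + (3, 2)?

tangent at (3, 2): λ = (3·3² + 3)/(2·2) ≡ 2/4. 4⁻¹ ≡ 2 (mod 7) since 4·2 = 8 ≡ 1, so λ ≡ 2·2 ≡ 4.
  x = λ² - 3 - 3 = 16 - 6 ≡ 3; y = λ·(3 - 3) - 2 ≡ 5. → (3, 5)

(3, 5)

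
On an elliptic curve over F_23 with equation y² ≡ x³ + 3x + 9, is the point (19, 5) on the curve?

yes

y² = 5² ≡ 2; x³ + 3x + 9 = 6925 ≡ 2 (mod 23). 2 = 2.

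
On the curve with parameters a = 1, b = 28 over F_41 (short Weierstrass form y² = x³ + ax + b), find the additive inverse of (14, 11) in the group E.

-(14, 11) = (14, -11 mod 41) = (14, 30).

(14, 30)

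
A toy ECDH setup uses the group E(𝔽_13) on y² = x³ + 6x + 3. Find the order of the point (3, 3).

9

2P: tangent at (3, 3): λ = (3·3² + 6)/(2·3) ≡ 7/6. 6⁻¹ ≡ 11 (mod 13) since 6·11 = 66 ≡ 1, so λ ≡ 7·11 ≡ 12.
  x = λ² - 3 - 3 = 144 - 6 ≡ 8; y = λ·(3 - 8) - 3 ≡ 2. → (8, 2)
3P: (8, 2) + (3, 3). λ = (3 - 2)/(3 - 8) ≡ 1/8 mod 13. 8⁻¹ ≡ 5 (mod 13), so λ ≡ 5.
  x = λ² - 8 - 3 = 25 - 11 ≡ 1; y = λ·(8 - 1) - 2 ≡ 7. → (1, 7)
4P: (1, 7) + (3, 3). λ = (3 - 7)/(3 - 1) ≡ 9/2 mod 13. 2⁻¹ ≡ 7 (mod 13), so λ ≡ 11.
  x = λ² - 1 - 3 = 121 - 4 ≡ 0; y = λ·(1 - 0) - 7 ≡ 4. → (0, 4)
5P: (0, 4) + (3, 3). λ = (3 - 4)/(3 - 0) ≡ 12/3 mod 13. 3⁻¹ ≡ 9 (mod 13), so λ ≡ 4.
  x = λ² - 0 - 3 = 16 - 3 ≡ 0; y = λ·(0 - 0) - 4 ≡ 9. → (0, 9)
6P: (0, 9) + (3, 3). λ = (3 - 9)/(3 - 0) ≡ 7/3 mod 13. 3⁻¹ ≡ 9 (mod 13) since 3·9 = 27 ≡ 1, so λ ≡ 11.
  x = λ² - 0 - 3 = 121 - 3 ≡ 1; y = λ·(0 - 1) - 9 ≡ 6. → (1, 6)
7P: (1, 6) + (3, 3). λ = (3 - 6)/(3 - 1) ≡ 10/2 mod 13. 2⁻¹ ≡ 7 (mod 13), so λ ≡ 5.
  x = λ² - 1 - 3 = 25 - 4 ≡ 8; y = λ·(1 - 8) - 6 ≡ 11. → (8, 11)
8P: (8, 11) + (3, 3). λ = (3 - 11)/(3 - 8) ≡ 5/8 mod 13. 8⁻¹ ≡ 5 (mod 13), so λ ≡ 12.
  x = λ² - 8 - 3 = 144 - 11 ≡ 3; y = λ·(8 - 3) - 11 ≡ 10. → (3, 10)
9P: (3, 10) + (3, 3): same x and y₁ ≡ -y₂, so the sum is O.
9P = O, so the order is 9.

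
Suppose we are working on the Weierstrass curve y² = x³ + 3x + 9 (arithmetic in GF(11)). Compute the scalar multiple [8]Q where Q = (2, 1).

(10, 4)

Repeated addition: build up to 8Q.
2Q: tangent at (2, 1): λ = (3·2² + 3)/(2·1) ≡ 4/2. 2⁻¹ ≡ 6 (mod 11), so λ ≡ 4·6 ≡ 2.
  x = λ² - 2 - 2 = 4 - 4 ≡ 0; y = λ·(2 - 0) - 1 ≡ 3. → (0, 3)
3Q: (0, 3) + (2, 1). λ = (1 - 3)/(2 - 0) ≡ 9/2 mod 11. 2⁻¹ ≡ 6 (mod 11), so λ ≡ 10.
  x = λ² - 0 - 2 = 100 - 2 ≡ 10; y = λ·(0 - 10) - 3 ≡ 7. → (10, 7)
4Q: (10, 7) + (2, 1). λ = (1 - 7)/(2 - 10) ≡ 5/3 mod 11. 3⁻¹ ≡ 4 (mod 11) since 3·4 = 12 ≡ 1, so λ ≡ 9.
  x = λ² - 10 - 2 = 81 - 12 ≡ 3; y = λ·(10 - 3) - 7 ≡ 1. → (3, 1)
5Q: (3, 1) + (2, 1). λ = (1 - 1)/(2 - 3) ≡ 0/10 mod 11. 10⁻¹ ≡ 10 (mod 11), so λ ≡ 0.
  x = λ² - 3 - 2 = 0 - 5 ≡ 6; y = λ·(3 - 6) - 1 ≡ 10. → (6, 10)
6Q: (6, 10) + (2, 1). λ = (1 - 10)/(2 - 6) ≡ 2/7 mod 11. 7⁻¹ ≡ 8 (mod 11), so λ ≡ 5.
  x = λ² - 6 - 2 = 25 - 8 ≡ 6; y = λ·(6 - 6) - 10 ≡ 1. → (6, 1)
7Q: (6, 1) + (2, 1). λ = (1 - 1)/(2 - 6) ≡ 0/7 mod 11. 7⁻¹ ≡ 8 (mod 11), so λ ≡ 0.
  x = λ² - 6 - 2 = 0 - 8 ≡ 3; y = λ·(6 - 3) - 1 ≡ 10. → (3, 10)
8Q: (3, 10) + (2, 1). λ = (1 - 10)/(2 - 3) ≡ 2/10 mod 11. 10⁻¹ ≡ 10 (mod 11), so λ ≡ 9.
  x = λ² - 3 - 2 = 81 - 5 ≡ 10; y = λ·(3 - 10) - 10 ≡ 4. → (10, 4)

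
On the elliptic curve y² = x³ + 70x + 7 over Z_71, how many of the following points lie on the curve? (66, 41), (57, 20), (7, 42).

0

(66, 41): 41² ≡ 48, rhs ≡ 29 → off.
(57, 20): 20² ≡ 45, rhs ≡ 46 → off.
(7, 42): 42² ≡ 60, rhs ≡ 59 → off.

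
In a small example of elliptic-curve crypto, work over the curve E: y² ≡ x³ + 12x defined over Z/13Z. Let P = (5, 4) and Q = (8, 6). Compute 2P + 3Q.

First 2P:
Repeated addition: build up to 2P.
2P: tangent at (5, 4): λ = (3·5² + 12)/(2·4) ≡ 9/8. 8⁻¹ ≡ 5 (mod 13) since 8·5 = 40 ≡ 1, so λ ≡ 9·5 ≡ 6.
  x = λ² - 5 - 5 = 36 - 10 ≡ 0; y = λ·(5 - 0) - 4 ≡ 0. → (0, 0)
2P = (0, 0).
Next 3Q:
Repeated addition: build up to 3Q.
2Q: tangent at (8, 6): λ = (3·8² + 12)/(2·6) ≡ 9/12. 12⁻¹ ≡ 12 (mod 13), so λ ≡ 9·12 ≡ 4.
  x = λ² - 8 - 8 = 16 - 16 ≡ 0; y = λ·(8 - 0) - 6 ≡ 0. → (0, 0)
3Q: (0, 0) + (8, 6). λ = (6 - 0)/(8 - 0) ≡ 6/8 mod 13. 8⁻¹ ≡ 5 (mod 13) since 8·5 = 40 ≡ 1, so λ ≡ 4.
  x = λ² - 0 - 8 = 16 - 8 ≡ 8; y = λ·(0 - 8) - 0 ≡ 7. → (8, 7)
3Q = (8, 7).
Finally 2P + 3Q:
(0, 0) + (8, 7). λ = (7 - 0)/(8 - 0) ≡ 7/8 mod 13. 8⁻¹ ≡ 5 (mod 13), so λ ≡ 9.
  x = λ² - 0 - 8 = 81 - 8 ≡ 8; y = λ·(0 - 8) - 0 ≡ 6. → (8, 6)

(8, 6)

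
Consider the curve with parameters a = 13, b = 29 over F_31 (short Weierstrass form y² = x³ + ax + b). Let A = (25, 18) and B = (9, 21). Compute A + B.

(25, 18) + (9, 21). λ = (21 - 18)/(9 - 25) ≡ 3/15 mod 31. 15⁻¹ ≡ 29 (mod 31), so λ ≡ 25.
  x = λ² - 25 - 9 = 625 - 34 ≡ 2; y = λ·(25 - 2) - 18 ≡ 30. → (2, 30)

(2, 30)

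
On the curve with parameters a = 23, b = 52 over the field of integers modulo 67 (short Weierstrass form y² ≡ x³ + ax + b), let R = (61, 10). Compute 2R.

tangent at (61, 10): λ = (3·61² + 23)/(2·10) ≡ 64/20. 20⁻¹ ≡ 57 (mod 67), so λ ≡ 64·57 ≡ 30.
  x = λ² - 61 - 61 = 900 - 122 ≡ 41; y = λ·(61 - 41) - 10 ≡ 54. → (41, 54)

(41, 54)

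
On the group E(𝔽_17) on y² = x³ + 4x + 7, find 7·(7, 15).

(15, 5)

Write Q = (7, 15).
Double-and-add on 7 = (111)₂. Start with Q = (7, 15) for the leading 1-bit.
double: tangent at (7, 15): λ = (3·7² + 4)/(2·15) ≡ 15/13. 13⁻¹ ≡ 4 (mod 17) since 13·4 = 52 ≡ 1, so λ ≡ 15·4 ≡ 9.
  x = λ² - 7 - 7 = 81 - 14 ≡ 16; y = λ·(7 - 16) - 15 ≡ 6. → (16, 6)
add Q: (16, 6) + (7, 15). λ = (15 - 6)/(7 - 16) ≡ 9/8 mod 17. 8⁻¹ ≡ 15 (mod 17) since 8·15 = 120 ≡ 1, so λ ≡ 16.
  x = λ² - 16 - 7 = 256 - 23 ≡ 12; y = λ·(16 - 12) - 6 ≡ 7. → (12, 7)
double: tangent at (12, 7): λ = (3·12² + 4)/(2·7) ≡ 11/14. 14⁻¹ ≡ 11 (mod 17), so λ ≡ 11·11 ≡ 2.
  x = λ² - 12 - 12 = 4 - 24 ≡ 14; y = λ·(12 - 14) - 7 ≡ 6. → (14, 6)
add Q: (14, 6) + (7, 15). λ = (15 - 6)/(7 - 14) ≡ 9/10 mod 17. 10⁻¹ ≡ 12 (mod 17) since 10·12 = 120 ≡ 1, so λ ≡ 6.
  x = λ² - 14 - 7 = 36 - 21 ≡ 15; y = λ·(14 - 15) - 6 ≡ 5. → (15, 5)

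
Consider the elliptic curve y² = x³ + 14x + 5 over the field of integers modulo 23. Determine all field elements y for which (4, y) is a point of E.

x³ + 14x + 5 = 125 ≡ 10 (mod 23).
10 is a non-residue mod 23; no y exists.

none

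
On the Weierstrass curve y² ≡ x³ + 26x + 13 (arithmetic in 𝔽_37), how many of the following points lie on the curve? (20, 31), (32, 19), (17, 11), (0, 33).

0

(20, 31): 31² ≡ 36, rhs ≡ 23 → off.
(32, 19): 19² ≡ 28, rhs ≡ 17 → off.
(17, 11): 11² ≡ 10, rhs ≡ 3 → off.
(0, 33): 33² ≡ 16, rhs ≡ 13 → off.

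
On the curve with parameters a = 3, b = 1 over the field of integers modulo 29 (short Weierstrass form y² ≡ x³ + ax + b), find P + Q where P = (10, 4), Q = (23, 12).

(18, 0)

(10, 4) + (23, 12). λ = (12 - 4)/(23 - 10) ≡ 8/13 mod 29. 13⁻¹ ≡ 9 (mod 29), so λ ≡ 14.
  x = λ² - 10 - 23 = 196 - 33 ≡ 18; y = λ·(10 - 18) - 4 ≡ 0. → (18, 0)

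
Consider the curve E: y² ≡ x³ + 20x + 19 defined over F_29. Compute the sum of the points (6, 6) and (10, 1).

(6, 6) + (10, 1). λ = (1 - 6)/(10 - 6) ≡ 24/4 mod 29. 4⁻¹ ≡ 22 (mod 29), so λ ≡ 6.
  x = λ² - 6 - 10 = 36 - 16 ≡ 20; y = λ·(6 - 20) - 6 ≡ 26. → (20, 26)

(20, 26)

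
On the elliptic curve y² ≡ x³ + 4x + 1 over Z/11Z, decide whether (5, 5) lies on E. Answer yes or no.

y² = 5² ≡ 3; x³ + 4x + 1 = 146 ≡ 3 (mod 11). 3 = 3.

yes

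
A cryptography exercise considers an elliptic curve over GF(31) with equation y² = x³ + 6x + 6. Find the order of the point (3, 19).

2P: tangent at (3, 19): λ = (3·3² + 6)/(2·19) ≡ 2/7. 7⁻¹ ≡ 9 (mod 31), so λ ≡ 2·9 ≡ 18.
  x = λ² - 3 - 3 = 324 - 6 ≡ 8; y = λ·(3 - 8) - 19 ≡ 15. → (8, 15)
3P: (8, 15) + (3, 19). λ = (19 - 15)/(3 - 8) ≡ 4/26 mod 31. 26⁻¹ ≡ 6 (mod 31), so λ ≡ 24.
  x = λ² - 8 - 3 = 576 - 11 ≡ 7; y = λ·(8 - 7) - 15 ≡ 9. → (7, 9)
4P: (7, 9) + (3, 19). λ = (19 - 9)/(3 - 7) ≡ 10/27 mod 31. 27⁻¹ ≡ 23 (mod 31) since 27·23 = 621 ≡ 1, so λ ≡ 13.
  x = λ² - 7 - 3 = 169 - 10 ≡ 4; y = λ·(7 - 4) - 9 ≡ 30. → (4, 30)
5P: (4, 30) + (3, 19). λ = (19 - 30)/(3 - 4) ≡ 20/30 mod 31. 30⁻¹ ≡ 30 (mod 31), so λ ≡ 11.
  x = λ² - 4 - 3 = 121 - 7 ≡ 21; y = λ·(4 - 21) - 30 ≡ 0. → (21, 0)
6P: (21, 0) + (3, 19). λ = (19 - 0)/(3 - 21) ≡ 19/13 mod 31. 13⁻¹ ≡ 12 (mod 31), so λ ≡ 11.
  x = λ² - 21 - 3 = 121 - 24 ≡ 4; y = λ·(21 - 4) - 0 ≡ 1. → (4, 1)
7P: (4, 1) + (3, 19). λ = (19 - 1)/(3 - 4) ≡ 18/30 mod 31. 30⁻¹ ≡ 30 (mod 31), so λ ≡ 13.
  x = λ² - 4 - 3 = 169 - 7 ≡ 7; y = λ·(4 - 7) - 1 ≡ 22. → (7, 22)
8P: (7, 22) + (3, 19). λ = (19 - 22)/(3 - 7) ≡ 28/27 mod 31. 27⁻¹ ≡ 23 (mod 31), so λ ≡ 24.
  x = λ² - 7 - 3 = 576 - 10 ≡ 8; y = λ·(7 - 8) - 22 ≡ 16. → (8, 16)
9P: (8, 16) + (3, 19). λ = (19 - 16)/(3 - 8) ≡ 3/26 mod 31. 26⁻¹ ≡ 6 (mod 31), so λ ≡ 18.
  x = λ² - 8 - 3 = 324 - 11 ≡ 3; y = λ·(8 - 3) - 16 ≡ 12. → (3, 12)
10P: (3, 12) + (3, 19): same x and y₁ ≡ -y₂, so the sum is O.
10P = O, so the order is 10.

10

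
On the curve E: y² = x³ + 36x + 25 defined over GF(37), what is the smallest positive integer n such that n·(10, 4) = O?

9

2P: tangent at (10, 4): λ = (3·10² + 36)/(2·4) ≡ 3/8. 8⁻¹ ≡ 14 (mod 37) since 8·14 = 112 ≡ 1, so λ ≡ 3·14 ≡ 5.
  x = λ² - 10 - 10 = 25 - 20 ≡ 5; y = λ·(10 - 5) - 4 ≡ 21. → (5, 21)
3P: (5, 21) + (10, 4). λ = (4 - 21)/(10 - 5) ≡ 20/5 mod 37. 5⁻¹ ≡ 15 (mod 37) since 5·15 = 75 ≡ 1, so λ ≡ 4.
  x = λ² - 5 - 10 = 16 - 15 ≡ 1; y = λ·(5 - 1) - 21 ≡ 32. → (1, 32)
4P: (1, 32) + (10, 4). λ = (4 - 32)/(10 - 1) ≡ 9/9 mod 37. 9⁻¹ ≡ 33 (mod 37) since 9·33 = 297 ≡ 1, so λ ≡ 1.
  x = λ² - 1 - 10 = 1 - 11 ≡ 27; y = λ·(1 - 27) - 32 ≡ 16. → (27, 16)
5P: (27, 16) + (10, 4). λ = (4 - 16)/(10 - 27) ≡ 25/20 mod 37. 20⁻¹ ≡ 13 (mod 37) since 20·13 = 260 ≡ 1, so λ ≡ 29.
  x = λ² - 27 - 10 = 841 - 37 ≡ 27; y = λ·(27 - 27) - 16 ≡ 21. → (27, 21)
6P: (27, 21) + (10, 4). λ = (4 - 21)/(10 - 27) ≡ 20/20 mod 37. 20⁻¹ ≡ 13 (mod 37), so λ ≡ 1.
  x = λ² - 27 - 10 = 1 - 37 ≡ 1; y = λ·(27 - 1) - 21 ≡ 5. → (1, 5)
7P: (1, 5) + (10, 4). λ = (4 - 5)/(10 - 1) ≡ 36/9 mod 37. 9⁻¹ ≡ 33 (mod 37) since 9·33 = 297 ≡ 1, so λ ≡ 4.
  x = λ² - 1 - 10 = 16 - 11 ≡ 5; y = λ·(1 - 5) - 5 ≡ 16. → (5, 16)
8P: (5, 16) + (10, 4). λ = (4 - 16)/(10 - 5) ≡ 25/5 mod 37. 5⁻¹ ≡ 15 (mod 37) since 5·15 = 75 ≡ 1, so λ ≡ 5.
  x = λ² - 5 - 10 = 25 - 15 ≡ 10; y = λ·(5 - 10) - 16 ≡ 33. → (10, 33)
9P: (10, 33) + (10, 4): same x and y₁ ≡ -y₂, so the sum is O.
9P = O, so the order is 9.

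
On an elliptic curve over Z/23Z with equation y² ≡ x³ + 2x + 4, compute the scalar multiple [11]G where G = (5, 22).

(7, 4)

Repeated addition: build up to 11G.
2G: tangent at (5, 22): λ = (3·5² + 2)/(2·22) ≡ 8/21. 21⁻¹ ≡ 11 (mod 23) since 21·11 = 231 ≡ 1, so λ ≡ 8·11 ≡ 19.
  x = λ² - 5 - 5 = 361 - 10 ≡ 6; y = λ·(5 - 6) - 22 ≡ 5. → (6, 5)
3G: (6, 5) + (5, 22). λ = (22 - 5)/(5 - 6) ≡ 17/22 mod 23. 22⁻¹ ≡ 22 (mod 23), so λ ≡ 6.
  x = λ² - 6 - 5 = 36 - 11 ≡ 2; y = λ·(6 - 2) - 5 ≡ 19. → (2, 19)
4G: (2, 19) + (5, 22). λ = (22 - 19)/(5 - 2) ≡ 3/3 mod 23. 3⁻¹ ≡ 8 (mod 23) since 3·8 = 24 ≡ 1, so λ ≡ 1.
  x = λ² - 2 - 5 = 1 - 7 ≡ 17; y = λ·(2 - 17) - 19 ≡ 12. → (17, 12)
5G: (17, 12) + (5, 22). λ = (22 - 12)/(5 - 17) ≡ 10/11 mod 23. 11⁻¹ ≡ 21 (mod 23), so λ ≡ 3.
  x = λ² - 17 - 5 = 9 - 22 ≡ 10; y = λ·(17 - 10) - 12 ≡ 9. → (10, 9)
6G: (10, 9) + (5, 22). λ = (22 - 9)/(5 - 10) ≡ 13/18 mod 23. 18⁻¹ ≡ 9 (mod 23) since 18·9 = 162 ≡ 1, so λ ≡ 2.
  x = λ² - 10 - 5 = 4 - 15 ≡ 12; y = λ·(10 - 12) - 9 ≡ 10. → (12, 10)
7G: (12, 10) + (5, 22). λ = (22 - 10)/(5 - 12) ≡ 12/16 mod 23. 16⁻¹ ≡ 13 (mod 23), so λ ≡ 18.
  x = λ² - 12 - 5 = 324 - 17 ≡ 8; y = λ·(12 - 8) - 10 ≡ 16. → (8, 16)
8G: (8, 16) + (5, 22). λ = (22 - 16)/(5 - 8) ≡ 6/20 mod 23. 20⁻¹ ≡ 15 (mod 23) since 20·15 = 300 ≡ 1, so λ ≡ 21.
  x = λ² - 8 - 5 = 441 - 13 ≡ 14; y = λ·(8 - 14) - 16 ≡ 19. → (14, 19)
9G: (14, 19) + (5, 22). λ = (22 - 19)/(5 - 14) ≡ 3/14 mod 23. 14⁻¹ ≡ 5 (mod 23), so λ ≡ 15.
  x = λ² - 14 - 5 = 225 - 19 ≡ 22; y = λ·(14 - 22) - 19 ≡ 22. → (22, 22)
10G: (22, 22) + (5, 22). λ = (22 - 22)/(5 - 22) ≡ 0/6 mod 23. 6⁻¹ ≡ 4 (mod 23), so λ ≡ 0.
  x = λ² - 22 - 5 = 0 - 27 ≡ 19; y = λ·(22 - 19) - 22 ≡ 1. → (19, 1)
11G: (19, 1) + (5, 22). λ = (22 - 1)/(5 - 19) ≡ 21/9 mod 23. 9⁻¹ ≡ 18 (mod 23) since 9·18 = 162 ≡ 1, so λ ≡ 10.
  x = λ² - 19 - 5 = 100 - 24 ≡ 7; y = λ·(19 - 7) - 1 ≡ 4. → (7, 4)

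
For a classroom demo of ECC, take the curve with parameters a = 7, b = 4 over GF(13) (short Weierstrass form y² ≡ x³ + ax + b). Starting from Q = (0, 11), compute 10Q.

(12, 3)

Double-and-add on 10 = (1010)₂. Start with Q = (0, 11) for the leading 1-bit.
double: tangent at (0, 11): λ = (3·0² + 7)/(2·11) ≡ 7/9. 9⁻¹ ≡ 3 (mod 13), so λ ≡ 7·3 ≡ 8.
  x = λ² - 0 - 0 = 64 - 0 ≡ 12; y = λ·(0 - 12) - 11 ≡ 10. → (12, 10)
double: tangent at (12, 10): λ = (3·12² + 7)/(2·10) ≡ 10/7. 7⁻¹ ≡ 2 (mod 13) since 7·2 = 14 ≡ 1, so λ ≡ 10·2 ≡ 7.
  x = λ² - 12 - 12 = 49 - 24 ≡ 12; y = λ·(12 - 12) - 10 ≡ 3. → (12, 3)
add Q: (12, 3) + (0, 11). λ = (11 - 3)/(0 - 12) ≡ 8/1 mod 13. 1⁻¹ ≡ 1 (mod 13) since 1·1 = 1 ≡ 1, so λ ≡ 8.
  x = λ² - 12 - 0 = 64 - 12 ≡ 0; y = λ·(12 - 0) - 3 ≡ 2. → (0, 2)
double: tangent at (0, 2): λ = (3·0² + 7)/(2·2) ≡ 7/4. 4⁻¹ ≡ 10 (mod 13) since 4·10 = 40 ≡ 1, so λ ≡ 7·10 ≡ 5.
  x = λ² - 0 - 0 = 25 - 0 ≡ 12; y = λ·(0 - 12) - 2 ≡ 3. → (12, 3)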